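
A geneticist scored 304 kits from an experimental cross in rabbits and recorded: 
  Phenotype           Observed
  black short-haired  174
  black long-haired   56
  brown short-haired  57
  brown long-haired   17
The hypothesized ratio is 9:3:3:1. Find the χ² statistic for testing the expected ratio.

0.281

Total ratio parts = 16. Expected numbers out of 304:
  black short-haired: 304 × 9/16 = 171
  black long-haired: 304 × 3/16 = 57
  brown short-haired: 304 × 3/16 = 57
  brown long-haired: 304 × 1/16 = 19
χ² = Σ (O − E)² / E
  black short-haired: (174 − 171)² / 171 = 0.0526
  black long-haired: (56 − 57)² / 57 = 0.0175
  brown short-haired: (57 − 57)² / 57 = 0.0000
  brown long-haired: (17 − 19)² / 19 = 0.2105
χ² = 0.0526 + 0.0175 + 0.0000 + 0.2105 = 0.2806 ≈ 0.281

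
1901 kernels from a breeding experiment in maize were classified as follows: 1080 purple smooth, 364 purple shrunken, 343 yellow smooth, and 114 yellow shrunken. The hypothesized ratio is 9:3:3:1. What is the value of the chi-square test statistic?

Total ratio parts = 16. Expected numbers out of 1901:
  purple smooth: 1901 × 9/16 = 1069.3125
  purple shrunken: 1901 × 3/16 = 356.4375
  yellow smooth: 1901 × 3/16 = 356.4375
  yellow shrunken: 1901 × 1/16 = 118.8125
χ² = Σ (O − E)² / E
  purple smooth: (1080 − 1069.3125)² / 1069.3125 = 0.1068
  purple shrunken: (364 − 356.4375)² / 356.4375 = 0.1605
  yellow smooth: (343 − 356.4375)² / 356.4375 = 0.5066
  yellow shrunken: (114 − 118.8125)² / 118.8125 = 0.1949
χ² = 0.1068 + 0.1605 + 0.5066 + 0.1949 = 0.9688 ≈ 0.969

0.969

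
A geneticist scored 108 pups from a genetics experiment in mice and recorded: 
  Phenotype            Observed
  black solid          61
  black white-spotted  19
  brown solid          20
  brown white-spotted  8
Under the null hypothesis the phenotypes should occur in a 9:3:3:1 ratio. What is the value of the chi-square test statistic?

0.313

Total ratio parts = 16. Expected numbers out of 108:
  black solid: 108 × 9/16 = 60.75
  black white-spotted: 108 × 3/16 = 20.25
  brown solid: 108 × 3/16 = 20.25
  brown white-spotted: 108 × 1/16 = 6.75
χ² = Σ (O − E)² / E
  black solid: (61 − 60.75)² / 60.75 = 0.0010
  black white-spotted: (19 − 20.25)² / 20.25 = 0.0772
  brown solid: (20 − 20.25)² / 20.25 = 0.0031
  brown white-spotted: (8 − 6.75)² / 6.75 = 0.2315
χ² = 0.0010 + 0.0772 + 0.0031 + 0.2315 = 0.3128 ≈ 0.313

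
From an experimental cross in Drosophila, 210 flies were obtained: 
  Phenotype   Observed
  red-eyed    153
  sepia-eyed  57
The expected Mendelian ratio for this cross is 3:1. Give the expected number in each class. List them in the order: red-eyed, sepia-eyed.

Expected counts for N = 210 under a 3:1 ratio (total parts = 4):
  red-eyed: 210 × 3/4 = 157.5
  sepia-eyed: 210 × 1/4 = 52.5

157.5, 52.5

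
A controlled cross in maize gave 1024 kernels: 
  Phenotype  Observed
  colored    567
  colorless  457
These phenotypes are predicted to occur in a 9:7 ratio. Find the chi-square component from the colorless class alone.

0.181

Expected counts for N = 1024 under a 9:7 ratio (total parts = 16):
  colored: 1024 × 9/16 = 576
  colorless: 1024 × 7/16 = 448
Contribution of colorless: (457 − 448)² / 448 = 0.1808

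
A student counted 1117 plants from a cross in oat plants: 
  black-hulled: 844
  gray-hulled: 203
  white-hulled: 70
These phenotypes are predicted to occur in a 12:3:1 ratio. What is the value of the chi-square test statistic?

Total ratio parts = 16. Expected numbers out of 1117:
  black-hulled: 1117 × 12/16 = 837.75
  gray-hulled: 1117 × 3/16 = 209.4375
  white-hulled: 1117 × 1/16 = 69.8125
χ² = Σ (O − E)² / E
  black-hulled: (844 − 837.75)² / 837.75 = 0.0466
  gray-hulled: (203 − 209.4375)² / 209.4375 = 0.1979
  white-hulled: (70 − 69.8125)² / 69.8125 = 0.0005
χ² = 0.0466 + 0.1979 + 0.0005 = 0.245

0.245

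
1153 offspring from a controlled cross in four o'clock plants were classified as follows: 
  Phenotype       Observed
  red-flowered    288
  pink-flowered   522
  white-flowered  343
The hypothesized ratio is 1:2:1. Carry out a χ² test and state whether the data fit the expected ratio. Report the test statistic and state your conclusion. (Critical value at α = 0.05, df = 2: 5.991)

15.552; not consistent

Total ratio parts = 4. Expected numbers out of 1153:
  red-flowered: 1153 × 1/4 = 288.25
  pink-flowered: 1153 × 2/4 = 576.5
  white-flowered: 1153 × 1/4 = 288.25
χ² = Σ (O − E)² / E
  red-flowered: (288 − 288.25)² / 288.25 = 0.0002
  pink-flowered: (522 − 576.5)² / 576.5 = 5.1522
  white-flowered: (343 − 288.25)² / 288.25 = 10.3992
χ² = 0.0002 + 5.1522 + 10.3992 = 15.5516 ≈ 15.552
Degrees of freedom = 3 − 1 = 2; critical value at α = 0.05 is 5.991.
Since 15.552 > 5.991, we reject the null hypothesis — the data do not fit the 1:2:1 ratio.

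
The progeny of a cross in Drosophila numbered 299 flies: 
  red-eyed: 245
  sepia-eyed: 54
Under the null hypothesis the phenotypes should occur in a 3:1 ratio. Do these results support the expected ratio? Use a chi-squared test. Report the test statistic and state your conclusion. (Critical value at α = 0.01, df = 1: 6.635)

7.680; not consistent

Total ratio parts = 4. Expected numbers out of 299:
  red-eyed: 299 × 3/4 = 224.25
  sepia-eyed: 299 × 1/4 = 74.75
χ² = Σ (O − E)² / E
  red-eyed: (245 − 224.25)² / 224.25 = 1.9200
  sepia-eyed: (54 − 74.75)² / 74.75 = 5.7600
χ² = 1.9200 + 5.7600 = 7.680
Degrees of freedom = 2 − 1 = 1; critical value at α = 0.01 is 6.635.
Since 7.680 > 6.635, we reject the null hypothesis — the data do not fit the 3:1 ratio.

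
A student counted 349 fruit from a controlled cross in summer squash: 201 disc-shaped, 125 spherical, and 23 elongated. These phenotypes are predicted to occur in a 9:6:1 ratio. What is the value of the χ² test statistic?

Expected counts for N = 349 under a 9:6:1 ratio (total parts = 16):
  disc-shaped: 349 × 9/16 = 196.3125
  spherical: 349 × 6/16 = 130.875
  elongated: 349 × 1/16 = 21.8125
χ² = Σ (O − E)² / E
  disc-shaped: (201 − 196.3125)² / 196.3125 = 0.1119
  spherical: (125 − 130.875)² / 130.875 = 0.2637
  elongated: (23 − 21.8125)² / 21.8125 = 0.0646
χ² = 0.1119 + 0.2637 + 0.0646 = 0.4402 ≈ 0.440

0.440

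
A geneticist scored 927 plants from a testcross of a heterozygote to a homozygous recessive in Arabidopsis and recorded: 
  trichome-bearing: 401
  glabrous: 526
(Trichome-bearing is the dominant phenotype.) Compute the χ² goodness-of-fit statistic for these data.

16.855

A testcross of a heterozygote (Aa × aa) gives a 1:1 phenotypic ratio.
Total ratio parts = 2. Expected numbers out of 927:
  trichome-bearing: 927 × 1/2 = 463.5
  glabrous: 927 × 1/2 = 463.5
χ² = Σ (O − E)² / E
  trichome-bearing: (401 − 463.5)² / 463.5 = 8.4277
  glabrous: (526 − 463.5)² / 463.5 = 8.4277
χ² = 8.4277 + 8.4277 = 16.8554 ≈ 16.855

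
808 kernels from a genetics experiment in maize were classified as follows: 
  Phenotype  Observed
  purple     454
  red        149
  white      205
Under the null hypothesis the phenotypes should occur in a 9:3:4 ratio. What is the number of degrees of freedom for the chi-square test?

A goodness-of-fit test with 3 phenotype classes has df = 3 − 1 = 2.

2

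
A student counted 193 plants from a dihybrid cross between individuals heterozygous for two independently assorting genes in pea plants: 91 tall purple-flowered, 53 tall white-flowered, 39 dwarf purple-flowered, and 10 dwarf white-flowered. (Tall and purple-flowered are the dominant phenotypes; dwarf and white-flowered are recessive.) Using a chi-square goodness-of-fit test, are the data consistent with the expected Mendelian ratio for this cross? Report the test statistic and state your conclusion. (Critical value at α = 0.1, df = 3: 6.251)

11.223; not consistent

A dihybrid F₂ with independent assortment and complete dominance at both loci gives a 9:3:3:1 phenotypic ratio.
The 9:3:3:1 ratio has 16 parts, so with N = 193 the expected counts are:
  tall purple-flowered: 193 × 9/16 = 108.5625
  tall white-flowered: 193 × 3/16 = 36.1875
  dwarf purple-flowered: 193 × 3/16 = 36.1875
  dwarf white-flowered: 193 × 1/16 = 12.0625
χ² = Σ (O − E)² / E
  tall purple-flowered: (91 − 108.5625)² / 108.5625 = 2.8411
  tall white-flowered: (53 − 36.1875)² / 36.1875 = 7.8110
  dwarf purple-flowered: (39 − 36.1875)² / 36.1875 = 0.2186
  dwarf white-flowered: (10 − 12.0625)² / 12.0625 = 0.3527
χ² = 2.8411 + 7.8110 + 0.2186 + 0.3527 = 11.2234 ≈ 11.223
Degrees of freedom = 4 − 1 = 3; critical value at α = 0.1 is 6.251.
Since 11.223 > 6.251, we reject the null hypothesis — the data do not fit the 9:3:3:1 ratio.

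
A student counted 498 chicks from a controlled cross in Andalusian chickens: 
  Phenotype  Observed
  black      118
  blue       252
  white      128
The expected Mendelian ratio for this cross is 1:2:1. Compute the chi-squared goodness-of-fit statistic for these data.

0.474

Under the 1:2:1 hypothesis (Σ ratio = 4, N = 498):
  black: 498 × 1/4 = 124.5
  blue: 498 × 2/4 = 249
  white: 498 × 1/4 = 124.5
χ² = Σ (O − E)² / E
  black: (118 − 124.5)² / 124.5 = 0.3394
  blue: (252 − 249)² / 249 = 0.0361
  white: (128 − 124.5)² / 124.5 = 0.0984
χ² = 0.3394 + 0.0361 + 0.0984 = 0.4739 ≈ 0.474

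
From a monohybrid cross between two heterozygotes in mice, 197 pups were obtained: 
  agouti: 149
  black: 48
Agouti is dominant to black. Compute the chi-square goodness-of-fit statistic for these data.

0.042

For a monohybrid cross between heterozygotes with complete dominance, the expected phenotypic ratio is 3:1.
Expected counts for N = 197 under a 3:1 ratio (total parts = 4):
  agouti: 197 × 3/4 = 147.75
  black: 197 × 1/4 = 49.25
χ² = Σ (O − E)² / E
  agouti: (149 − 147.75)² / 147.75 = 0.0106
  black: (48 − 49.25)² / 49.25 = 0.0317
χ² = 0.0106 + 0.0317 = 0.0423 ≈ 0.042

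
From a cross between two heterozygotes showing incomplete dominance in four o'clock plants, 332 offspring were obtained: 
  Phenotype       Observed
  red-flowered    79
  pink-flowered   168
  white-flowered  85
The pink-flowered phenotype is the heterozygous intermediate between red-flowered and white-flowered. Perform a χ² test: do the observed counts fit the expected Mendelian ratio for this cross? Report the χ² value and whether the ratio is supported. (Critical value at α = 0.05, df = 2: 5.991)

0.265; consistent

With incomplete dominance, a heterozygote × heterozygote cross gives a 1:2:1 phenotypic ratio.
Total ratio parts = 4. Expected numbers out of 332:
  red-flowered: 332 × 1/4 = 83
  pink-flowered: 332 × 2/4 = 166
  white-flowered: 332 × 1/4 = 83
χ² = Σ (O − E)² / E
  red-flowered: (79 − 83)² / 83 = 0.1928
  pink-flowered: (168 − 166)² / 166 = 0.0241
  white-flowered: (85 − 83)² / 83 = 0.0482
χ² = 0.1928 + 0.0241 + 0.0482 = 0.2651 ≈ 0.265
Degrees of freedom = 3 − 1 = 2; critical value at α = 0.05 is 5.991.
Since 0.265 < 5.991, we fail to reject the null hypothesis — the data are consistent with the 1:2:1 ratio.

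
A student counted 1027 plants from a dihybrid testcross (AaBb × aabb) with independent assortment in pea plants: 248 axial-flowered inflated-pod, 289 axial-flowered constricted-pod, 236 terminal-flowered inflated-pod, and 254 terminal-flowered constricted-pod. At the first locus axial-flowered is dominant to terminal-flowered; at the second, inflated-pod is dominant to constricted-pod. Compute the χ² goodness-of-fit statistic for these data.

A dihybrid testcross with independent assortment gives a 1:1:1:1 ratio.
The 1:1:1:1 ratio has 4 parts, so with N = 1027 the expected counts are:
  axial-flowered inflated-pod: 1027 × 1/4 = 256.75
  axial-flowered constricted-pod: 1027 × 1/4 = 256.75
  terminal-flowered inflated-pod: 1027 × 1/4 = 256.75
  terminal-flowered constricted-pod: 1027 × 1/4 = 256.75
χ² = Σ (O − E)² / E
  axial-flowered inflated-pod: (248 − 256.75)² / 256.75 = 0.2982
  axial-flowered constricted-pod: (289 − 256.75)² / 256.75 = 4.0509
  terminal-flowered inflated-pod: (236 − 256.75)² / 256.75 = 1.6770
  terminal-flowered constricted-pod: (254 − 256.75)² / 256.75 = 0.0295
χ² = 0.2982 + 4.0509 + 1.6770 + 0.0295 = 6.0556 ≈ 6.056

6.056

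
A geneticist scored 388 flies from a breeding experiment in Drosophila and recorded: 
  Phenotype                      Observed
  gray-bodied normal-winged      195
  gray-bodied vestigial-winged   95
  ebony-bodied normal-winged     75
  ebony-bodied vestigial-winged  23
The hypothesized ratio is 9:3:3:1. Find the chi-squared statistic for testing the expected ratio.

9.416

Total ratio parts = 16. Expected numbers out of 388:
  gray-bodied normal-winged: 388 × 9/16 = 218.25
  gray-bodied vestigial-winged: 388 × 3/16 = 72.75
  ebony-bodied normal-winged: 388 × 3/16 = 72.75
  ebony-bodied vestigial-winged: 388 × 1/16 = 24.25
χ² = Σ (O − E)² / E
  gray-bodied normal-winged: (195 − 218.25)² / 218.25 = 2.4768
  gray-bodied vestigial-winged: (95 − 72.75)² / 72.75 = 6.8050
  ebony-bodied normal-winged: (75 − 72.75)² / 72.75 = 0.0696
  ebony-bodied vestigial-winged: (23 − 24.25)² / 24.25 = 0.0644
χ² = 2.4768 + 6.8050 + 0.0696 + 0.0644 = 9.4158 ≈ 9.416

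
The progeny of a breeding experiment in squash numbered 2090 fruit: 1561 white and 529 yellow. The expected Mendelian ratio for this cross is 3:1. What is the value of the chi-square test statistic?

0.108

The 3:1 ratio has 4 parts, so with N = 2090 the expected counts are:
  white: 2090 × 3/4 = 1567.5
  yellow: 2090 × 1/4 = 522.5
χ² = Σ (O − E)² / E
  white: (1561 − 1567.5)² / 1567.5 = 0.0270
  yellow: (529 − 522.5)² / 522.5 = 0.0809
χ² = 0.0270 + 0.0809 = 0.1079 ≈ 0.108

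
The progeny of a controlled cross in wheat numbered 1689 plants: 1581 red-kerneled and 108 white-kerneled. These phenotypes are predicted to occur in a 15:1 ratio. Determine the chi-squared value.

0.060

The 15:1 ratio has 16 parts, so with N = 1689 the expected counts are:
  red-kerneled: 1689 × 15/16 = 1583.4375
  white-kerneled: 1689 × 1/16 = 105.5625
χ² = Σ (O − E)² / E
  red-kerneled: (1581 − 1583.4375)² / 1583.4375 = 0.0038
  white-kerneled: (108 − 105.5625)² / 105.5625 = 0.0563
χ² = 0.0038 + 0.0563 = 0.0601 ≈ 0.060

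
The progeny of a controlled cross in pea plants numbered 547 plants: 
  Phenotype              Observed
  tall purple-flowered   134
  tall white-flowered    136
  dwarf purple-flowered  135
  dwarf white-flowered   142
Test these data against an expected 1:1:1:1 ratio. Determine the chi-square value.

0.283

Under the 1:1:1:1 hypothesis (Σ ratio = 4, N = 547):
  tall purple-flowered: 547 × 1/4 = 136.75
  tall white-flowered: 547 × 1/4 = 136.75
  dwarf purple-flowered: 547 × 1/4 = 136.75
  dwarf white-flowered: 547 × 1/4 = 136.75
χ² = Σ (O − E)² / E
  tall purple-flowered: (134 − 136.75)² / 136.75 = 0.0553
  tall white-flowered: (136 − 136.75)² / 136.75 = 0.0041
  dwarf purple-flowered: (135 − 136.75)² / 136.75 = 0.0224
  dwarf white-flowered: (142 − 136.75)² / 136.75 = 0.2016
χ² = 0.0553 + 0.0041 + 0.0224 + 0.2016 = 0.2834 ≈ 0.283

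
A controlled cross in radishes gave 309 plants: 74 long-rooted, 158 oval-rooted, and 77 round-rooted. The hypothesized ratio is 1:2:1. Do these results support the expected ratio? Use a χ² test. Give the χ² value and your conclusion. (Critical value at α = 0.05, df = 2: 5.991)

Under the 1:2:1 hypothesis (Σ ratio = 4, N = 309):
  long-rooted: 309 × 1/4 = 77.25
  oval-rooted: 309 × 2/4 = 154.5
  round-rooted: 309 × 1/4 = 77.25
χ² = Σ (O − E)² / E
  long-rooted: (74 − 77.25)² / 77.25 = 0.1367
  oval-rooted: (158 − 154.5)² / 154.5 = 0.0793
  round-rooted: (77 − 77.25)² / 77.25 = 0.0008
χ² = 0.1367 + 0.0793 + 0.0008 = 0.2168 ≈ 0.217
Degrees of freedom = 3 − 1 = 2; critical value at α = 0.05 is 5.991.
Since 0.217 < 5.991, we fail to reject the null hypothesis — the data are consistent with the 1:2:1 ratio.

0.217; consistent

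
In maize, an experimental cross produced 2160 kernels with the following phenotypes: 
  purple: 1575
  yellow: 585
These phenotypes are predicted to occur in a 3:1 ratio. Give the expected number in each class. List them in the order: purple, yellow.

Total ratio parts = 4. Expected numbers out of 2160:
  purple: 2160 × 3/4 = 1620
  yellow: 2160 × 1/4 = 540

1620, 540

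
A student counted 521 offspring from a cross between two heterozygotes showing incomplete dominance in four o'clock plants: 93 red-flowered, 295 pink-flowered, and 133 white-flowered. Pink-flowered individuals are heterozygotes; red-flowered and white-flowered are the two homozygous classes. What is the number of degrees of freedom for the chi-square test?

2

With incomplete dominance, a heterozygote × heterozygote cross gives a 1:2:1 phenotypic ratio.
A goodness-of-fit test with 3 phenotype classes has df = 3 − 1 = 2.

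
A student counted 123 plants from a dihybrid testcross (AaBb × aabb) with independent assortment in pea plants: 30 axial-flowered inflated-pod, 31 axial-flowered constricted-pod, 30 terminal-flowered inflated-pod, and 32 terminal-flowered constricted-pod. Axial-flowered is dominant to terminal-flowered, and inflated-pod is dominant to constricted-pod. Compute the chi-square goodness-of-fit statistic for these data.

A dihybrid testcross with independent assortment gives a 1:1:1:1 ratio.
Expected counts for N = 123 under a 1:1:1:1 ratio (total parts = 4):
  axial-flowered inflated-pod: 123 × 1/4 = 30.75
  axial-flowered constricted-pod: 123 × 1/4 = 30.75
  terminal-flowered inflated-pod: 123 × 1/4 = 30.75
  terminal-flowered constricted-pod: 123 × 1/4 = 30.75
χ² = Σ (O − E)² / E
  axial-flowered inflated-pod: (30 − 30.75)² / 30.75 = 0.0183
  axial-flowered constricted-pod: (31 − 30.75)² / 30.75 = 0.0020
  terminal-flowered inflated-pod: (30 − 30.75)² / 30.75 = 0.0183
  terminal-flowered constricted-pod: (32 − 30.75)² / 30.75 = 0.0508
χ² = 0.0183 + 0.0020 + 0.0183 + 0.0508 = 0.0894 ≈ 0.089

0.089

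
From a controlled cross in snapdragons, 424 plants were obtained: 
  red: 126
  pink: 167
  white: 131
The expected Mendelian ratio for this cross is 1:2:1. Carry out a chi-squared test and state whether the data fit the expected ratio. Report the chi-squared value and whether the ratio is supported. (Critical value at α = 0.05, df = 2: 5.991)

The 1:2:1 ratio has 4 parts, so with N = 424 the expected counts are:
  red: 424 × 1/4 = 106
  pink: 424 × 2/4 = 212
  white: 424 × 1/4 = 106
χ² = Σ (O − E)² / E
  red: (126 − 106)² / 106 = 3.7736
  pink: (167 − 212)² / 212 = 9.5519
  white: (131 − 106)² / 106 = 5.8962
χ² = 3.7736 + 9.5519 + 5.8962 = 19.2217 ≈ 19.222
Degrees of freedom = 3 − 1 = 2; critical value at α = 0.05 is 5.991.
Since 19.222 > 5.991, we reject the null hypothesis — the data do not fit the 1:2:1 ratio.

19.222; not consistent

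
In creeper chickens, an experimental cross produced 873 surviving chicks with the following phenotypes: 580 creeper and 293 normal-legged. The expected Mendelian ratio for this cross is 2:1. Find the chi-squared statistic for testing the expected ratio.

0.021

Expected counts for N = 873 under a 2:1 ratio (total parts = 3):
  creeper: 873 × 2/3 = 582
  normal-legged: 873 × 1/3 = 291
χ² = Σ (O − E)² / E
  creeper: (580 − 582)² / 582 = 0.0069
  normal-legged: (293 − 291)² / 291 = 0.0137
χ² = 0.0069 + 0.0137 = 0.0206 ≈ 0.021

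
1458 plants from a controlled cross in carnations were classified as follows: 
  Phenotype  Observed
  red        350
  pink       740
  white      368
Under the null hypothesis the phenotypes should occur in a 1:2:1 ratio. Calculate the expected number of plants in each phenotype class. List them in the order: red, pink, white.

364.5, 729, 364.5

Under the 1:2:1 hypothesis (Σ ratio = 4, N = 1458):
  red: 1458 × 1/4 = 364.5
  pink: 1458 × 2/4 = 729
  white: 1458 × 1/4 = 364.5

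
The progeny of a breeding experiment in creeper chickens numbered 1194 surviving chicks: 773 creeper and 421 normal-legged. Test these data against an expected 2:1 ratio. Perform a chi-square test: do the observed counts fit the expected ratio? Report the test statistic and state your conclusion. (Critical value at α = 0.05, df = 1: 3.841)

The 2:1 ratio has 3 parts, so with N = 1194 the expected counts are:
  creeper: 1194 × 2/3 = 796
  normal-legged: 1194 × 1/3 = 398
χ² = Σ (O − E)² / E
  creeper: (773 − 796)² / 796 = 0.6646
  normal-legged: (421 − 398)² / 398 = 1.3291
χ² = 0.6646 + 1.3291 = 1.9937 ≈ 1.994
Degrees of freedom = 2 − 1 = 1; critical value at α = 0.05 is 3.841.
Since 1.994 < 3.841, we fail to reject the null hypothesis — the data are consistent with the 2:1 ratio.

1.994; consistent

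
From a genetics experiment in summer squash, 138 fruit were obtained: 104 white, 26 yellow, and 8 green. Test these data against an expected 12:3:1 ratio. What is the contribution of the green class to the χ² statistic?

Expected counts for N = 138 under a 12:3:1 ratio (total parts = 16):
  white: 138 × 12/16 = 103.5
  yellow: 138 × 3/16 = 25.875
  green: 138 × 1/16 = 8.625
Contribution of green: (8 − 8.625)² / 8.625 = 0.0453

0.045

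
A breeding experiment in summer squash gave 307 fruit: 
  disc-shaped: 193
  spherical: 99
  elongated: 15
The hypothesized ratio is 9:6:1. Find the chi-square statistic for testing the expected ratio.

5.562

The 9:6:1 ratio has 16 parts, so with N = 307 the expected counts are:
  disc-shaped: 307 × 9/16 = 172.6875
  spherical: 307 × 6/16 = 115.125
  elongated: 307 × 1/16 = 19.1875
χ² = Σ (O − E)² / E
  disc-shaped: (193 − 172.6875)² / 172.6875 = 2.3893
  spherical: (99 − 115.125)² / 115.125 = 2.2586
  elongated: (15 − 19.1875)² / 19.1875 = 0.9139
χ² = 2.3893 + 2.2586 + 0.9139 = 5.5618 ≈ 5.562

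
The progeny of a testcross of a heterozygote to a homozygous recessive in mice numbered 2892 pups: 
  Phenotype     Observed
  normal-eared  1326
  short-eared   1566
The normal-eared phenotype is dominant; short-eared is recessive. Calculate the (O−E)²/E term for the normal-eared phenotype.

9.959

A testcross of a heterozygote (Aa × aa) gives a 1:1 phenotypic ratio.
The 1:1 ratio has 2 parts, so with N = 2892 the expected counts are:
  normal-eared: 2892 × 1/2 = 1446
  short-eared: 2892 × 1/2 = 1446
Contribution of normal-eared: (1326 − 1446)² / 1446 = 9.9585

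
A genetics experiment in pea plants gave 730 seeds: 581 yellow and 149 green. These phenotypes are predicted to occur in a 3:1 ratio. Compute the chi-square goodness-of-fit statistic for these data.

8.199

Under the 3:1 hypothesis (Σ ratio = 4, N = 730):
  yellow: 730 × 3/4 = 547.5
  green: 730 × 1/4 = 182.5
χ² = Σ (O − E)² / E
  yellow: (581 − 547.5)² / 547.5 = 2.0498
  green: (149 − 182.5)² / 182.5 = 6.1493
χ² = 2.0498 + 6.1493 = 8.1991 ≈ 8.199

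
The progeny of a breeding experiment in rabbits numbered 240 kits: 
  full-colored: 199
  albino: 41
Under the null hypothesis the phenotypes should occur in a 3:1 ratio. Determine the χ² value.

8.022

Total ratio parts = 4. Expected numbers out of 240:
  full-colored: 240 × 3/4 = 180
  albino: 240 × 1/4 = 60
χ² = Σ (O − E)² / E
  full-colored: (199 − 180)² / 180 = 2.0056
  albino: (41 − 60)² / 60 = 6.0167
χ² = 2.0056 + 6.0167 = 8.0223 ≈ 8.022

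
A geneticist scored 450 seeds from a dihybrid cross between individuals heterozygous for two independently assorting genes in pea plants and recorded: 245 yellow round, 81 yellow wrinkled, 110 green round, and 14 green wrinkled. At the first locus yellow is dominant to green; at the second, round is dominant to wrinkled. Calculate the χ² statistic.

A dihybrid F₂ with independent assortment and complete dominance at both loci gives a 9:3:3:1 phenotypic ratio.
Total ratio parts = 16. Expected numbers out of 450:
  yellow round: 450 × 9/16 = 253.125
  yellow wrinkled: 450 × 3/16 = 84.375
  green round: 450 × 3/16 = 84.375
  green wrinkled: 450 × 1/16 = 28.125
χ² = Σ (O − E)² / E
  yellow round: (245 − 253.125)² / 253.125 = 0.2608
  yellow wrinkled: (81 − 84.375)² / 84.375 = 0.1350
  green round: (110 − 84.375)² / 84.375 = 7.7824
  green wrinkled: (14 − 28.125)² / 28.125 = 7.0939
χ² = 0.2608 + 0.1350 + 7.7824 + 7.0939 = 15.2721 ≈ 15.272

15.272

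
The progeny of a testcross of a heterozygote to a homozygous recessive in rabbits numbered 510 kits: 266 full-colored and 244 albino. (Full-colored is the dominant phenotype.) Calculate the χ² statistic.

0.949

A testcross of a heterozygote (Aa × aa) gives a 1:1 phenotypic ratio.
Under the 1:1 hypothesis (Σ ratio = 2, N = 510):
  full-colored: 510 × 1/2 = 255
  albino: 510 × 1/2 = 255
χ² = Σ (O − E)² / E
  full-colored: (266 − 255)² / 255 = 0.4745
  albino: (244 − 255)² / 255 = 0.4745
χ² = 0.4745 + 0.4745 = 0.949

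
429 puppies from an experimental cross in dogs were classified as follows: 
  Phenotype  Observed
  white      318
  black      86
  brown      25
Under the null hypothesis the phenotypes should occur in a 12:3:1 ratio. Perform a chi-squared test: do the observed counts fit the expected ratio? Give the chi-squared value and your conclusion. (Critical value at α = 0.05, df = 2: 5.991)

0.551; consistent

Total ratio parts = 16. Expected numbers out of 429:
  white: 429 × 12/16 = 321.75
  black: 429 × 3/16 = 80.4375
  brown: 429 × 1/16 = 26.8125
χ² = Σ (O − E)² / E
  white: (318 − 321.75)² / 321.75 = 0.0437
  black: (86 − 80.4375)² / 80.4375 = 0.3847
  brown: (25 − 26.8125)² / 26.8125 = 0.1225
χ² = 0.0437 + 0.3847 + 0.1225 = 0.5509 ≈ 0.551
Degrees of freedom = 3 − 1 = 2; critical value at α = 0.05 is 5.991.
Since 0.551 < 5.991, we fail to reject the null hypothesis — the data are consistent with the 12:3:1 ratio.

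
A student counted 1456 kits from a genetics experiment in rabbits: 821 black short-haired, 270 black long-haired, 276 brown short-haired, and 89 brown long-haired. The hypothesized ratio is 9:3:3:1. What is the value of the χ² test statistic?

Total ratio parts = 16. Expected numbers out of 1456:
  black short-haired: 1456 × 9/16 = 819
  black long-haired: 1456 × 3/16 = 273
  brown short-haired: 1456 × 3/16 = 273
  brown long-haired: 1456 × 1/16 = 91
χ² = Σ (O − E)² / E
  black short-haired: (821 − 819)² / 819 = 0.0049
  black long-haired: (270 − 273)² / 273 = 0.0330
  brown short-haired: (276 − 273)² / 273 = 0.0330
  brown long-haired: (89 − 91)² / 91 = 0.0440
χ² = 0.0049 + 0.0330 + 0.0330 + 0.0440 = 0.1149 ≈ 0.115

0.115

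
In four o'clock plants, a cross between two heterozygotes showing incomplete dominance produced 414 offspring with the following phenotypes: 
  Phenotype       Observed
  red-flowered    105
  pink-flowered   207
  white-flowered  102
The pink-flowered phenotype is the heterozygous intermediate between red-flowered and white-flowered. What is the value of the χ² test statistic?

With incomplete dominance, a heterozygote × heterozygote cross gives a 1:2:1 phenotypic ratio.
The 1:2:1 ratio has 4 parts, so with N = 414 the expected counts are:
  red-flowered: 414 × 1/4 = 103.5
  pink-flowered: 414 × 2/4 = 207
  white-flowered: 414 × 1/4 = 103.5
χ² = Σ (O − E)² / E
  red-flowered: (105 − 103.5)² / 103.5 = 0.0217
  pink-flowered: (207 − 207)² / 207 = 0.0000
  white-flowered: (102 − 103.5)² / 103.5 = 0.0217
χ² = 0.0217 + 0.0000 + 0.0217 = 0.0434 ≈ 0.043

0.043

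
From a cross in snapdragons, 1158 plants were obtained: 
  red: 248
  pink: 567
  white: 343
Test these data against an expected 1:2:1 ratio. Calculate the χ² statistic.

16.085

Under the 1:2:1 hypothesis (Σ ratio = 4, N = 1158):
  red: 1158 × 1/4 = 289.5
  pink: 1158 × 2/4 = 579
  white: 1158 × 1/4 = 289.5
χ² = Σ (O − E)² / E
  red: (248 − 289.5)² / 289.5 = 5.9491
  pink: (567 − 579)² / 579 = 0.2487
  white: (343 − 289.5)² / 289.5 = 9.8869
χ² = 5.9491 + 0.2487 + 9.8869 = 16.0847 ≈ 16.085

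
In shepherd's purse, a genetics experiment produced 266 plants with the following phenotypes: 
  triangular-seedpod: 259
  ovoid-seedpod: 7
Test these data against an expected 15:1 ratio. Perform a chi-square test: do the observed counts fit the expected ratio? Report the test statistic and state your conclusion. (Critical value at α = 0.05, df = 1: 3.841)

5.944; not consistent

Expected counts for N = 266 under a 15:1 ratio (total parts = 16):
  triangular-seedpod: 266 × 15/16 = 249.375
  ovoid-seedpod: 266 × 1/16 = 16.625
χ² = Σ (O − E)² / E
  triangular-seedpod: (259 − 249.375)² / 249.375 = 0.3715
  ovoid-seedpod: (7 − 16.625)² / 16.625 = 5.5724
χ² = 0.3715 + 5.5724 = 5.9439 ≈ 5.944
Degrees of freedom = 2 − 1 = 1; critical value at α = 0.05 is 3.841.
Since 5.944 > 3.841, we reject the null hypothesis — the data do not fit the 15:1 ratio.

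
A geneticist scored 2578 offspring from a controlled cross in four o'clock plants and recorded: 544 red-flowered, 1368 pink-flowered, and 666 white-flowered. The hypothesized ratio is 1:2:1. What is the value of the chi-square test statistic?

Expected counts for N = 2578 under a 1:2:1 ratio (total parts = 4):
  red-flowered: 2578 × 1/4 = 644.5
  pink-flowered: 2578 × 2/4 = 1289
  white-flowered: 2578 × 1/4 = 644.5
χ² = Σ (O − E)² / E
  red-flowered: (544 − 644.5)² / 644.5 = 15.6715
  pink-flowered: (1368 − 1289)² / 1289 = 4.8417
  white-flowered: (666 − 644.5)² / 644.5 = 0.7172
χ² = 15.6715 + 4.8417 + 0.7172 = 21.2304 ≈ 21.230

21.230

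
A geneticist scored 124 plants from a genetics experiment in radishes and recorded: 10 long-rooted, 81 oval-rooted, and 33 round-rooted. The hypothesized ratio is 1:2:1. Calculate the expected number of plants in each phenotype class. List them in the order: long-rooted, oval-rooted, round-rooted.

The 1:2:1 ratio has 4 parts, so with N = 124 the expected counts are:
  long-rooted: 124 × 1/4 = 31
  oval-rooted: 124 × 2/4 = 62
  round-rooted: 124 × 1/4 = 31

31, 62, 31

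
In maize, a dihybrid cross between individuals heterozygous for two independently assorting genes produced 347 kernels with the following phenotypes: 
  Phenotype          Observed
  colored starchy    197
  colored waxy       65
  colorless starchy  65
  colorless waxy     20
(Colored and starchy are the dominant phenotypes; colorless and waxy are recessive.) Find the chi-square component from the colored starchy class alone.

0.017

A dihybrid F₂ with independent assortment and complete dominance at both loci gives a 9:3:3:1 phenotypic ratio.
The 9:3:3:1 ratio has 16 parts, so with N = 347 the expected counts are:
  colored starchy: 347 × 9/16 = 195.1875
  colored waxy: 347 × 3/16 = 65.0625
  colorless starchy: 347 × 3/16 = 65.0625
  colorless waxy: 347 × 1/16 = 21.6875
Contribution of colored starchy: (197 − 195.1875)² / 195.1875 = 0.0168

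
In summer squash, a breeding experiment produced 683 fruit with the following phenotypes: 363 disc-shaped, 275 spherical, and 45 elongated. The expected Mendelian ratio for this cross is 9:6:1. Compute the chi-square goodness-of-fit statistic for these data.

2.685

Total ratio parts = 16. Expected numbers out of 683:
  disc-shaped: 683 × 9/16 = 384.1875
  spherical: 683 × 6/16 = 256.125
  elongated: 683 × 1/16 = 42.6875
χ² = Σ (O − E)² / E
  disc-shaped: (363 − 384.1875)² / 384.1875 = 1.1685
  spherical: (275 − 256.125)² / 256.125 = 1.3910
  elongated: (45 − 42.6875)² / 42.6875 = 0.1253
χ² = 1.1685 + 1.3910 + 0.1253 = 2.6848 ≈ 2.685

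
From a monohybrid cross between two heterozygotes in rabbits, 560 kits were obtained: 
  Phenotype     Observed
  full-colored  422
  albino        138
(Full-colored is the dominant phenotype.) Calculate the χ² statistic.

0.038

For a monohybrid cross between heterozygotes with complete dominance, the expected phenotypic ratio is 3:1.
Total ratio parts = 4. Expected numbers out of 560:
  full-colored: 560 × 3/4 = 420
  albino: 560 × 1/4 = 140
χ² = Σ (O − E)² / E
  full-colored: (422 − 420)² / 420 = 0.0095
  albino: (138 − 140)² / 140 = 0.0286
χ² = 0.0095 + 0.0286 = 0.0381 ≈ 0.038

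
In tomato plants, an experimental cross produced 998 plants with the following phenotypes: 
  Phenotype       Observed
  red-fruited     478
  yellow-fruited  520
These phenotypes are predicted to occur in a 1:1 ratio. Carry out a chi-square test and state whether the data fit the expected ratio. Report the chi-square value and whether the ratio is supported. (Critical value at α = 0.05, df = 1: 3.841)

1.768; consistent

Expected counts for N = 998 under a 1:1 ratio (total parts = 2):
  red-fruited: 998 × 1/2 = 499
  yellow-fruited: 998 × 1/2 = 499
χ² = Σ (O − E)² / E
  red-fruited: (478 − 499)² / 499 = 0.8838
  yellow-fruited: (520 − 499)² / 499 = 0.8838
χ² = 0.8838 + 0.8838 = 1.7676 ≈ 1.768
Degrees of freedom = 2 − 1 = 1; critical value at α = 0.05 is 3.841.
Since 1.768 < 3.841, we fail to reject the null hypothesis — the data are consistent with the 1:1 ratio.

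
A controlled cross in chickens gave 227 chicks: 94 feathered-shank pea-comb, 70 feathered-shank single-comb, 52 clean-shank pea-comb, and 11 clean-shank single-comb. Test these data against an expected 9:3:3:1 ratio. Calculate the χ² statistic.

Expected counts for N = 227 under a 9:3:3:1 ratio (total parts = 16):
  feathered-shank pea-comb: 227 × 9/16 = 127.6875
  feathered-shank single-comb: 227 × 3/16 = 42.5625
  clean-shank pea-comb: 227 × 3/16 = 42.5625
  clean-shank single-comb: 227 × 1/16 = 14.1875
χ² = Σ (O − E)² / E
  feathered-shank pea-comb: (94 − 127.6875)² / 127.6875 = 8.8877
  feathered-shank single-comb: (70 − 42.5625)² / 42.5625 = 17.6873
  clean-shank pea-comb: (52 − 42.5625)² / 42.5625 = 2.0926
  clean-shank single-comb: (11 − 14.1875)² / 14.1875 = 0.7161
χ² = 8.8877 + 17.6873 + 2.0926 + 0.7161 = 29.3837 ≈ 29.384

29.384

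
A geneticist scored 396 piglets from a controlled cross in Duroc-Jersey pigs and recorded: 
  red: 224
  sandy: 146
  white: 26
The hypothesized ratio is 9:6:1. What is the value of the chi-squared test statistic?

Expected counts for N = 396 under a 9:6:1 ratio (total parts = 16):
  red: 396 × 9/16 = 222.75
  sandy: 396 × 6/16 = 148.5
  white: 396 × 1/16 = 24.75
χ² = Σ (O − E)² / E
  red: (224 − 222.75)² / 222.75 = 0.0070
  sandy: (146 − 148.5)² / 148.5 = 0.0421
  white: (26 − 24.75)² / 24.75 = 0.0631
χ² = 0.0070 + 0.0421 + 0.0631 = 0.1122 ≈ 0.112

0.112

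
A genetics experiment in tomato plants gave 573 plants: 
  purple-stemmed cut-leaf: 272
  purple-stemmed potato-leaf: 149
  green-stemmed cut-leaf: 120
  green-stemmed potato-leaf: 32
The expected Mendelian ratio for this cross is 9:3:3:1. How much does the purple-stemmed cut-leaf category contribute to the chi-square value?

7.854

Expected counts for N = 573 under a 9:3:3:1 ratio (total parts = 16):
  purple-stemmed cut-leaf: 573 × 9/16 = 322.3125
  purple-stemmed potato-leaf: 573 × 3/16 = 107.4375
  green-stemmed cut-leaf: 573 × 3/16 = 107.4375
  green-stemmed potato-leaf: 573 × 1/16 = 35.8125
Contribution of purple-stemmed cut-leaf: (272 − 322.3125)² / 322.3125 = 7.8537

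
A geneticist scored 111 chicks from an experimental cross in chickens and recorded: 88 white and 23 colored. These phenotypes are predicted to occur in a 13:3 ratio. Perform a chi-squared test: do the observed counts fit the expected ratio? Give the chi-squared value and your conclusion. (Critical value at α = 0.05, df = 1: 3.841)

0.283; consistent

Under the 13:3 hypothesis (Σ ratio = 16, N = 111):
  white: 111 × 13/16 = 90.1875
  colored: 111 × 3/16 = 20.8125
χ² = Σ (O − E)² / E
  white: (88 − 90.1875)² / 90.1875 = 0.0531
  colored: (23 − 20.8125)² / 20.8125 = 0.2299
χ² = 0.0531 + 0.2299 = 0.283
Degrees of freedom = 2 − 1 = 1; critical value at α = 0.05 is 3.841.
Since 0.283 < 3.841, we fail to reject the null hypothesis — the data are consistent with the 13:3 ratio.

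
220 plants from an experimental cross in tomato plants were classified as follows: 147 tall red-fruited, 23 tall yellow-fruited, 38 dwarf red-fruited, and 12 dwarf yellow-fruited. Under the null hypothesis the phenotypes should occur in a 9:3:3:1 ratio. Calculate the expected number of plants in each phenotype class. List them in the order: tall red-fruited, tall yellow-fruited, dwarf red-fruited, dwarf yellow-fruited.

The 9:3:3:1 ratio has 16 parts, so with N = 220 the expected counts are:
  tall red-fruited: 220 × 9/16 = 123.75
  tall yellow-fruited: 220 × 3/16 = 41.25
  dwarf red-fruited: 220 × 3/16 = 41.25
  dwarf yellow-fruited: 220 × 1/16 = 13.75

123.75, 41.25, 41.25, 13.75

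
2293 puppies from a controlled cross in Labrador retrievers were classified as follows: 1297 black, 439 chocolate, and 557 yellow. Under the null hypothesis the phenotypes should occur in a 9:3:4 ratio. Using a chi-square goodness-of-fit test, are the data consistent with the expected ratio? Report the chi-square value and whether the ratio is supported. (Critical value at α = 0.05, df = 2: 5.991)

Total ratio parts = 16. Expected numbers out of 2293:
  black: 2293 × 9/16 = 1289.8125
  chocolate: 2293 × 3/16 = 429.9375
  yellow: 2293 × 4/16 = 573.25
χ² = Σ (O − E)² / E
  black: (1297 − 1289.8125)² / 1289.8125 = 0.0401
  chocolate: (439 − 429.9375)² / 429.9375 = 0.1910
  yellow: (557 − 573.25)² / 573.25 = 0.4606
χ² = 0.0401 + 0.1910 + 0.4606 = 0.6917 ≈ 0.692
Degrees of freedom = 3 − 1 = 2; critical value at α = 0.05 is 5.991.
Since 0.692 < 5.991, we fail to reject the null hypothesis — the data are consistent with the 9:3:4 ratio.

0.692; consistent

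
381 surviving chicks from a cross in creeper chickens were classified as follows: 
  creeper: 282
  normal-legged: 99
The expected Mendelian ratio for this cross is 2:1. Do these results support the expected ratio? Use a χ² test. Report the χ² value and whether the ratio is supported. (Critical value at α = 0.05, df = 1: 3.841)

9.260; not consistent

Under the 2:1 hypothesis (Σ ratio = 3, N = 381):
  creeper: 381 × 2/3 = 254
  normal-legged: 381 × 1/3 = 127
χ² = Σ (O − E)² / E
  creeper: (282 − 254)² / 254 = 3.0866
  normal-legged: (99 − 127)² / 127 = 6.1732
χ² = 3.0866 + 6.1732 = 9.2598 ≈ 9.260
Degrees of freedom = 2 − 1 = 1; critical value at α = 0.05 is 3.841.
Since 9.260 > 3.841, we reject the null hypothesis — the data do not fit the 2:1 ratio.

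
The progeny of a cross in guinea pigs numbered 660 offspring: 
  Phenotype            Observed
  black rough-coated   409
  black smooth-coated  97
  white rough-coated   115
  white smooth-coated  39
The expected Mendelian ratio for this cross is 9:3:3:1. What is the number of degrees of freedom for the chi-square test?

A goodness-of-fit test with 4 phenotype classes has df = 4 − 1 = 3.

3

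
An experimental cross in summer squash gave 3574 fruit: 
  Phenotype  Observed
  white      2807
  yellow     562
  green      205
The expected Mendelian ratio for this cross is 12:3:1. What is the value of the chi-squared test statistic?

Expected counts for N = 3574 under a 12:3:1 ratio (total parts = 16):
  white: 3574 × 12/16 = 2680.5
  yellow: 3574 × 3/16 = 670.125
  green: 3574 × 1/16 = 223.375
χ² = Σ (O − E)² / E
  white: (2807 − 2680.5)² / 2680.5 = 5.9699
  yellow: (562 − 670.125)² / 670.125 = 17.4460
  green: (205 − 223.375)² / 223.375 = 1.5115
χ² = 5.9699 + 17.4460 + 1.5115 = 24.9274 ≈ 24.927

24.927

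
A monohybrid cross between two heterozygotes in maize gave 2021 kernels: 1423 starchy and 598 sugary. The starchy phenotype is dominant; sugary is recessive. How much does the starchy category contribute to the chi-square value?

5.675

For a monohybrid cross between heterozygotes with complete dominance, the expected phenotypic ratio is 3:1.
Under the 3:1 hypothesis (Σ ratio = 4, N = 2021):
  starchy: 2021 × 3/4 = 1515.75
  sugary: 2021 × 1/4 = 505.25
Contribution of starchy: (1423 − 1515.75)² / 1515.75 = 5.6754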